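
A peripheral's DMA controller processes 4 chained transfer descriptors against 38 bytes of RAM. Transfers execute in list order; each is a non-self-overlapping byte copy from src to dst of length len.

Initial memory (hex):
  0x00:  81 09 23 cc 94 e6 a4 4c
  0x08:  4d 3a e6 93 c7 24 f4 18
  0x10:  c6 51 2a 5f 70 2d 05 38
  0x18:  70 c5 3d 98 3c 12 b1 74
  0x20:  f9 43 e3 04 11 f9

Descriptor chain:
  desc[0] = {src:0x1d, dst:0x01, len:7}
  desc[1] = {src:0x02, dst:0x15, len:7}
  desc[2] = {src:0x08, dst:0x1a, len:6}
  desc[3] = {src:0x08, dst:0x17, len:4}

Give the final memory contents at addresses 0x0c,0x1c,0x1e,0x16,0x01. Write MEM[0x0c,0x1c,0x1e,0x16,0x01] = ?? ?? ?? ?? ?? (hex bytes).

  after D0: wrote 7B at 0x01 = 12b174f943e304
  after D1: wrote 7B at 0x15 = b174f943e3044d
  after D2: wrote 6B at 0x1a = 4d3ae693c724
  after D3: wrote 4B at 0x17 = 4d3ae693
query mem[0x0c]=0xc7, mem[0x1c]=0xe6, mem[0x1e]=0xc7, mem[0x16]=0x74, mem[0x01]=0x12

MEM[0x0c,0x1c,0x1e,0x16,0x01] = c7 e6 c7 74 12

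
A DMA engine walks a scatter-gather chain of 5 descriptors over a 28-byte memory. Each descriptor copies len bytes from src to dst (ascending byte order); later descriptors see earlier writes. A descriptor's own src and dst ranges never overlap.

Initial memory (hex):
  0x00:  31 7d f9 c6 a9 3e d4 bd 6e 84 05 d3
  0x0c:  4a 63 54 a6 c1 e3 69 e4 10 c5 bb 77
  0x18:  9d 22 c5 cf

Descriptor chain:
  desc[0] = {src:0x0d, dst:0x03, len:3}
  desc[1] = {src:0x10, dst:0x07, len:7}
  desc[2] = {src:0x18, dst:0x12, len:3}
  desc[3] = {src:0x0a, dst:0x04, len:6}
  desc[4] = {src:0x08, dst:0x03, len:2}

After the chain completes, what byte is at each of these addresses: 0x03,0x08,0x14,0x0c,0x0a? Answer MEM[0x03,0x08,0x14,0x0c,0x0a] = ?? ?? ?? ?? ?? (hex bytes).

MEM[0x03,0x08,0x14,0x0c,0x0a] = 54 54 c5 c5 e4

  after D0: wrote 3B at 0x03 = 6354a6
  after D1: wrote 7B at 0x07 = c1e369e410c5bb
  after D2: wrote 3B at 0x12 = 9d22c5
  after D3: wrote 6B at 0x04 = e410c5bb54a6
  after D4: wrote 2B at 0x03 = 54a6
query mem[0x03]=0x54, mem[0x08]=0x54, mem[0x14]=0xc5, mem[0x0c]=0xc5, mem[0x0a]=0xe4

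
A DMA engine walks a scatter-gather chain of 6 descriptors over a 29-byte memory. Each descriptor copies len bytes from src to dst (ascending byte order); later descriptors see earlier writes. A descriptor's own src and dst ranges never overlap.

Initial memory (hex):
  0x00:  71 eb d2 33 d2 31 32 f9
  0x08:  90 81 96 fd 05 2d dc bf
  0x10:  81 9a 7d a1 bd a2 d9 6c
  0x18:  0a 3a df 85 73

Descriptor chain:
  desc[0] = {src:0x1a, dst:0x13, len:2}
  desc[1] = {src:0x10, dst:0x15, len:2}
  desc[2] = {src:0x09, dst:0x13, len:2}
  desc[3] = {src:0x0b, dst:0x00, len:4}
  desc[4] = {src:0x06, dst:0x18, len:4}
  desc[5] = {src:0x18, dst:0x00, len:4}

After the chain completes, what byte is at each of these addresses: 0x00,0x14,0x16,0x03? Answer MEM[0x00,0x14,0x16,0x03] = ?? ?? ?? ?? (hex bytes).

D0: mem[0x13..0x14] <- [df 85]
D1: mem[0x15..0x16] <- [81 9a]
D2: mem[0x13..0x14] <- [81 96]
D3: mem[0x00..0x03] <- [fd 05 2d dc]
D4: mem[0x18..0x1b] <- [32 f9 90 81]
D5: mem[0x00..0x03] <- [32 f9 90 81]
query mem[0x00]=0x32, mem[0x14]=0x96, mem[0x16]=0x9a, mem[0x03]=0x81

MEM[0x00,0x14,0x16,0x03] = 32 96 9a 81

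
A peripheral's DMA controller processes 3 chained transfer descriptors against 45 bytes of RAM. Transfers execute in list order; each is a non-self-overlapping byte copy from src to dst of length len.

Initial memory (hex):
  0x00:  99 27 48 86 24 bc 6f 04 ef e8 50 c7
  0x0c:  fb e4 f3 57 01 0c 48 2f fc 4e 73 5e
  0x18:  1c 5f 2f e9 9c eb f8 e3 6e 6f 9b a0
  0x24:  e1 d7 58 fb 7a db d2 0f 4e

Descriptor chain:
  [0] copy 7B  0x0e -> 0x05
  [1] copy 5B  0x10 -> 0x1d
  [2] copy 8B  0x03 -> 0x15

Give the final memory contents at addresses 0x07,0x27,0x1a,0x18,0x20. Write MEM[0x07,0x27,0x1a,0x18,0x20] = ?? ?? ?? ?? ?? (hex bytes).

MEM[0x07,0x27,0x1a,0x18,0x20] = 01 fb 0c 57 2f

D0: mem[0x05..0x0b] <- [f3 57 01 0c 48 2f fc]
D1: mem[0x1d..0x21] <- [01 0c 48 2f fc]
D2: mem[0x15..0x1c] <- [86 24 f3 57 01 0c 48 2f]
query mem[0x07]=0x01, mem[0x27]=0xfb, mem[0x1a]=0x0c, mem[0x18]=0x57, mem[0x20]=0x2f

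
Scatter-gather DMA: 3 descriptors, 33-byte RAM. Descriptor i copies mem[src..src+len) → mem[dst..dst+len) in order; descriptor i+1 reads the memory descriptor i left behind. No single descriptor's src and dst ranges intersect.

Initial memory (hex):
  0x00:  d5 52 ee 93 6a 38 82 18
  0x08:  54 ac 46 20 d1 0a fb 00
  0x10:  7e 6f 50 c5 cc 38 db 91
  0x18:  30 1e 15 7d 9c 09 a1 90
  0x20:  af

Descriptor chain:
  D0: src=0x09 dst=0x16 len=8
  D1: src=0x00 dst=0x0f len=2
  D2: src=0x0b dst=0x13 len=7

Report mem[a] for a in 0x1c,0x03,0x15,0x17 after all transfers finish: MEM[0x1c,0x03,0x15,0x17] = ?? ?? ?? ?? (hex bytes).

MEM[0x1c,0x03,0x15,0x17] = 00 93 0a d5

  after D0: wrote 8B at 0x16 = ac4620d10afb007e
  after D1: wrote 2B at 0x0f = d552
  after D2: wrote 7B at 0x13 = 20d10afbd5526f
query mem[0x1c]=0x00, mem[0x03]=0x93, mem[0x15]=0x0a, mem[0x17]=0xd5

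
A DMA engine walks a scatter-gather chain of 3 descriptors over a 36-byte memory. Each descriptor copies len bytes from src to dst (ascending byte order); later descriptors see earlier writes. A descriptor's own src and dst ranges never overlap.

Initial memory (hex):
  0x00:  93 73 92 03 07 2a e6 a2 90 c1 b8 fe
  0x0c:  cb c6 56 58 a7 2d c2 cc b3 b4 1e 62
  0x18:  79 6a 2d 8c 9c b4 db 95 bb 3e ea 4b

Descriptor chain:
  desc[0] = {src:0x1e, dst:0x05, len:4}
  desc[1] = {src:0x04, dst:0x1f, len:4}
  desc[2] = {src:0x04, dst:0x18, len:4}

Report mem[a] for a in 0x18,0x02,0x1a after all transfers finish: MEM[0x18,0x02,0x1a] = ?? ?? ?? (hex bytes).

MEM[0x18,0x02,0x1a] = 07 92 95

  after D0: wrote 4B at 0x05 = db95bb3e
  after D1: wrote 4B at 0x1f = 07db95bb
  after D2: wrote 4B at 0x18 = 07db95bb
query mem[0x18]=0x07, mem[0x02]=0x92, mem[0x1a]=0x95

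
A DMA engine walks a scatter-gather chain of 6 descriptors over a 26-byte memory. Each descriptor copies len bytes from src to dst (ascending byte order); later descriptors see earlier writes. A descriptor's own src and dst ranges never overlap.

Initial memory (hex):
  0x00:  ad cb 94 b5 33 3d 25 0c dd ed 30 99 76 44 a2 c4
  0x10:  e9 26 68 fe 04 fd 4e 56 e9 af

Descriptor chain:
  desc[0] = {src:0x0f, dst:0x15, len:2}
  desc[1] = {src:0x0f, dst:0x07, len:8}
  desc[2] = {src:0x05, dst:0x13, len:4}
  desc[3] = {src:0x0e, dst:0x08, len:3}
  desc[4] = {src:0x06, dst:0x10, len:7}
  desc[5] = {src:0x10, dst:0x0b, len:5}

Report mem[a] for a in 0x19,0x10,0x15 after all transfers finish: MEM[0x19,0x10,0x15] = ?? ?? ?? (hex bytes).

D0: mem[0x15..0x16] <- [c4 e9]
D1: mem[0x07..0x0e] <- [c4 e9 26 68 fe 04 c4 e9]
D2: mem[0x13..0x16] <- [3d 25 c4 e9]
D3: mem[0x08..0x0a] <- [e9 c4 e9]
D4: mem[0x10..0x16] <- [25 c4 e9 c4 e9 fe 04]
D5: mem[0x0b..0x0f] <- [25 c4 e9 c4 e9]
query mem[0x19]=0xaf, mem[0x10]=0x25, mem[0x15]=0xfe

MEM[0x19,0x10,0x15] = af 25 fe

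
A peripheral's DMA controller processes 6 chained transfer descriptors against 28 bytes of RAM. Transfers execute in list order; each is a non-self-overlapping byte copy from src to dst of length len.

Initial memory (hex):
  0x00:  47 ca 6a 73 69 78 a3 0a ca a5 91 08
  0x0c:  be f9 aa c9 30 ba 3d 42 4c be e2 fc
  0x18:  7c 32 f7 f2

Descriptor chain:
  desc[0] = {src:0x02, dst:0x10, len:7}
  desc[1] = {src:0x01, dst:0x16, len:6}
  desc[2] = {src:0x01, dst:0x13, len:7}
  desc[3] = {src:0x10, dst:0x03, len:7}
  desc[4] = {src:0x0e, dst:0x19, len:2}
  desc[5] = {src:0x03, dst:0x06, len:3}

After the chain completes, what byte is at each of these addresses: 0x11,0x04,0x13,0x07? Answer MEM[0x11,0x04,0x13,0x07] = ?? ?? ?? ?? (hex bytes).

[0] 0x02->0x10 len=7 : 6a 73 69 78 a3 0a ca
[1] 0x01->0x16 len=6 : ca 6a 73 69 78 a3
[2] 0x01->0x13 len=7 : ca 6a 73 69 78 a3 0a
[3] 0x10->0x03 len=7 : 6a 73 69 ca 6a 73 69
[4] 0x0e->0x19 len=2 : aa c9
[5] 0x03->0x06 len=3 : 6a 73 69
query mem[0x11]=0x73, mem[0x04]=0x73, mem[0x13]=0xca, mem[0x07]=0x73

MEM[0x11,0x04,0x13,0x07] = 73 73 ca 73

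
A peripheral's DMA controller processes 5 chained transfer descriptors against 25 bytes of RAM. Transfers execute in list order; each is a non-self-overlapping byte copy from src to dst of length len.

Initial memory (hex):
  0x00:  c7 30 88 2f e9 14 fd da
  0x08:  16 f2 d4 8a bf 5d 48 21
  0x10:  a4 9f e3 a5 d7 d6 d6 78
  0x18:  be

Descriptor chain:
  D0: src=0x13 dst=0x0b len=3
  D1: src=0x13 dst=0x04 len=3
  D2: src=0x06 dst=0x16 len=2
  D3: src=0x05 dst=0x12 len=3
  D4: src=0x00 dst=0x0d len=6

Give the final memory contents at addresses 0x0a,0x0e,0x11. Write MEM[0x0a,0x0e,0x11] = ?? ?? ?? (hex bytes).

#0 dst[0x0b+3] := {0xa5,0xd7,0xd6}
#1 dst[0x04+3] := {0xa5,0xd7,0xd6}
#2 dst[0x16+2] := {0xd6,0xda}
#3 dst[0x12+3] := {0xd7,0xd6,0xda}
#4 dst[0x0d+6] := {0xc7,0x30,0x88,0x2f,0xa5,0xd7}
query mem[0x0a]=0xd4, mem[0x0e]=0x30, mem[0x11]=0xa5

MEM[0x0a,0x0e,0x11] = d4 30 a5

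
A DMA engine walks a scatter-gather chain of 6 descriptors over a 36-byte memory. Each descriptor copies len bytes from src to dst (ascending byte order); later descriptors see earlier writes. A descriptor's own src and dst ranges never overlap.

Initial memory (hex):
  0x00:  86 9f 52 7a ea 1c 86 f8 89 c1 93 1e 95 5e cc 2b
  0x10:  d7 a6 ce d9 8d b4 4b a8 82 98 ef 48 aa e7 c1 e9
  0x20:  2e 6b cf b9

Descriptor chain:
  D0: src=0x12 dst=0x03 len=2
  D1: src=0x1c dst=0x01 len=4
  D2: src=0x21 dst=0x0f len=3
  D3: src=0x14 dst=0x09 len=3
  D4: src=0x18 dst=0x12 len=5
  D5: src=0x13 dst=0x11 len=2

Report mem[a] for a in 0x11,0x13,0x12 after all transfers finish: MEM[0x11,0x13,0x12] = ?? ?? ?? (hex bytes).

  after D0: wrote 2B at 0x03 = ced9
  after D1: wrote 4B at 0x01 = aae7c1e9
  after D2: wrote 3B at 0x0f = 6bcfb9
  after D3: wrote 3B at 0x09 = 8db44b
  after D4: wrote 5B at 0x12 = 8298ef48aa
  after D5: wrote 2B at 0x11 = 98ef
query mem[0x11]=0x98, mem[0x13]=0x98, mem[0x12]=0xef

MEM[0x11,0x13,0x12] = 98 98 ef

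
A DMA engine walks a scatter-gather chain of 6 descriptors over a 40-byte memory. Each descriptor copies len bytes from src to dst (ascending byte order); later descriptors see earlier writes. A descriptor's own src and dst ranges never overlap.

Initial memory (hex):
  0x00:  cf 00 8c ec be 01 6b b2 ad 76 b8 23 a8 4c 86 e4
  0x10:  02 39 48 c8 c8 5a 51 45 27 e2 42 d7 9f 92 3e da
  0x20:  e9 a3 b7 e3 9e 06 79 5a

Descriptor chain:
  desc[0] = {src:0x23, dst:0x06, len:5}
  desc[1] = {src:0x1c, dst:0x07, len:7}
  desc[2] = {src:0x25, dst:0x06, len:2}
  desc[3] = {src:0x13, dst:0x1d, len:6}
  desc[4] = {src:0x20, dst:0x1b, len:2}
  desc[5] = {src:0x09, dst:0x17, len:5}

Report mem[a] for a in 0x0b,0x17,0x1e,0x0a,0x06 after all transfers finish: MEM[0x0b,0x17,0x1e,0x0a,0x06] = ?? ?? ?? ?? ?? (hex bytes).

D0: mem[0x06..0x0a] <- [e3 9e 06 79 5a]
D1: mem[0x07..0x0d] <- [9f 92 3e da e9 a3 b7]
D2: mem[0x06..0x07] <- [06 79]
D3: mem[0x1d..0x22] <- [c8 c8 5a 51 45 27]
D4: mem[0x1b..0x1c] <- [51 45]
D5: mem[0x17..0x1b] <- [3e da e9 a3 b7]
query mem[0x0b]=0xe9, mem[0x17]=0x3e, mem[0x1e]=0xc8, mem[0x0a]=0xda, mem[0x06]=0x06

MEM[0x0b,0x17,0x1e,0x0a,0x06] = e9 3e c8 da 06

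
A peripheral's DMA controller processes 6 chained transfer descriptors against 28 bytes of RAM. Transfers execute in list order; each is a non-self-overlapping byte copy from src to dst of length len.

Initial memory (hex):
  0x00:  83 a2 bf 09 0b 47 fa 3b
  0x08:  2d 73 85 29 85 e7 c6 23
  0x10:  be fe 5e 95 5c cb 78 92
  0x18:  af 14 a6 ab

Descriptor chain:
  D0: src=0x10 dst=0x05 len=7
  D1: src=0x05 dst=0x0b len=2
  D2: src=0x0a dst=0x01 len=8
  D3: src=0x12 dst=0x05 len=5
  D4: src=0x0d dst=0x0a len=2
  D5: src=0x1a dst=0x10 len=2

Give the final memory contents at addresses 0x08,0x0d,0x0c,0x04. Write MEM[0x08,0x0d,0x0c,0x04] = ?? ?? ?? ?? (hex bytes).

MEM[0x08,0x0d,0x0c,0x04] = cb e7 fe e7

#0 dst[0x05+7] := {0xbe,0xfe,0x5e,0x95,0x5c,0xcb,0x78}
#1 dst[0x0b+2] := {0xbe,0xfe}
#2 dst[0x01+8] := {0xcb,0xbe,0xfe,0xe7,0xc6,0x23,0xbe,0xfe}
#3 dst[0x05+5] := {0x5e,0x95,0x5c,0xcb,0x78}
#4 dst[0x0a+2] := {0xe7,0xc6}
#5 dst[0x10+2] := {0xa6,0xab}
query mem[0x08]=0xcb, mem[0x0d]=0xe7, mem[0x0c]=0xfe, mem[0x04]=0xe7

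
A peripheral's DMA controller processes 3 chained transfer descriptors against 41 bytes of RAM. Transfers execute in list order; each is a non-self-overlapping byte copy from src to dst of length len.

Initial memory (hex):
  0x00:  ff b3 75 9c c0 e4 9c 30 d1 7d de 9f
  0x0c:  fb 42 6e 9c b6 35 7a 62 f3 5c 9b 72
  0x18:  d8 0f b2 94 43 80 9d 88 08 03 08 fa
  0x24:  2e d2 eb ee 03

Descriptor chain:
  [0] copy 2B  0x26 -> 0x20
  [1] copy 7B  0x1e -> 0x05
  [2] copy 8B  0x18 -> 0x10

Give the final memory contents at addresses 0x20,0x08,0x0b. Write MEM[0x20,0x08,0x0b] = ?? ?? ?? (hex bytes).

MEM[0x20,0x08,0x0b] = eb ee 2e

[0] 0x26->0x20 len=2 : eb ee
[1] 0x1e->0x05 len=7 : 9d 88 eb ee 08 fa 2e
[2] 0x18->0x10 len=8 : d8 0f b2 94 43 80 9d 88
query mem[0x20]=0xeb, mem[0x08]=0xee, mem[0x0b]=0x2e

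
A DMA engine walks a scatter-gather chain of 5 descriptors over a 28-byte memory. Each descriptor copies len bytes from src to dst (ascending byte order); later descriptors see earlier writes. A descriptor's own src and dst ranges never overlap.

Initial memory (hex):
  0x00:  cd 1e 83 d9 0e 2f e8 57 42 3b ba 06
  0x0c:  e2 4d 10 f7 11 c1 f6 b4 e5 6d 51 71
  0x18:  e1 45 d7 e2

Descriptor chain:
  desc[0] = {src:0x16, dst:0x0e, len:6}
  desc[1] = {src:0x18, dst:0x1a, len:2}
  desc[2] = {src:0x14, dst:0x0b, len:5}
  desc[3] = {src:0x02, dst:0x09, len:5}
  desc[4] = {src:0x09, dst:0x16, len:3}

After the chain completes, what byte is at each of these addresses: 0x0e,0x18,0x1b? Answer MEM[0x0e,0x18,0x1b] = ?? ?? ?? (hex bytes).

MEM[0x0e,0x18,0x1b] = 71 0e 45

[0] 0x16->0x0e len=6 : 51 71 e1 45 d7 e2
[1] 0x18->0x1a len=2 : e1 45
[2] 0x14->0x0b len=5 : e5 6d 51 71 e1
[3] 0x02->0x09 len=5 : 83 d9 0e 2f e8
[4] 0x09->0x16 len=3 : 83 d9 0e
query mem[0x0e]=0x71, mem[0x18]=0x0e, mem[0x1b]=0x45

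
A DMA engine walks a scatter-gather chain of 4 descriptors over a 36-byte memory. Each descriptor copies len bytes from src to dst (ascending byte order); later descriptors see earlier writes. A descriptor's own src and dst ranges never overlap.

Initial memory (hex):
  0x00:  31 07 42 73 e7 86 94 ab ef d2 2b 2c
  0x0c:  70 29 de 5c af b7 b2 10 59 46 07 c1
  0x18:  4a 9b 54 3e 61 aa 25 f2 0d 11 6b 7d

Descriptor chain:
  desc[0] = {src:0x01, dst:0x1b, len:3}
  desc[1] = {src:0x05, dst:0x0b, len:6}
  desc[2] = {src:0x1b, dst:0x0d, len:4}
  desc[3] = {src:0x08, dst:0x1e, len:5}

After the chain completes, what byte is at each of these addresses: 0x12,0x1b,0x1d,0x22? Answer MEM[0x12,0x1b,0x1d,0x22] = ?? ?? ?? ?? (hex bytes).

#0 dst[0x1b+3] := {0x07,0x42,0x73}
#1 dst[0x0b+6] := {0x86,0x94,0xab,0xef,0xd2,0x2b}
#2 dst[0x0d+4] := {0x07,0x42,0x73,0x25}
#3 dst[0x1e+5] := {0xef,0xd2,0x2b,0x86,0x94}
query mem[0x12]=0xb2, mem[0x1b]=0x07, mem[0x1d]=0x73, mem[0x22]=0x94

MEM[0x12,0x1b,0x1d,0x22] = b2 07 73 94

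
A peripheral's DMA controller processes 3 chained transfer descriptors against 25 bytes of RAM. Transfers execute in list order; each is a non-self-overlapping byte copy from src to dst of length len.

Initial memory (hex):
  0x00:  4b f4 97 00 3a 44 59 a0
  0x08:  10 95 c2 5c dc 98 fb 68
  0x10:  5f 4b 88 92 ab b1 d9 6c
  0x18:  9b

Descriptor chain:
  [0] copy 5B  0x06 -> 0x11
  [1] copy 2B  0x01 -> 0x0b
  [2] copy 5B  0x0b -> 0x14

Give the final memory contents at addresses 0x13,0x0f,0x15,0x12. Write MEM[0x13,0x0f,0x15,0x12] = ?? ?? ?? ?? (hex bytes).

MEM[0x13,0x0f,0x15,0x12] = 10 68 97 a0

D0: mem[0x11..0x15] <- [59 a0 10 95 c2]
D1: mem[0x0b..0x0c] <- [f4 97]
D2: mem[0x14..0x18] <- [f4 97 98 fb 68]
query mem[0x13]=0x10, mem[0x0f]=0x68, mem[0x15]=0x97, mem[0x12]=0xa0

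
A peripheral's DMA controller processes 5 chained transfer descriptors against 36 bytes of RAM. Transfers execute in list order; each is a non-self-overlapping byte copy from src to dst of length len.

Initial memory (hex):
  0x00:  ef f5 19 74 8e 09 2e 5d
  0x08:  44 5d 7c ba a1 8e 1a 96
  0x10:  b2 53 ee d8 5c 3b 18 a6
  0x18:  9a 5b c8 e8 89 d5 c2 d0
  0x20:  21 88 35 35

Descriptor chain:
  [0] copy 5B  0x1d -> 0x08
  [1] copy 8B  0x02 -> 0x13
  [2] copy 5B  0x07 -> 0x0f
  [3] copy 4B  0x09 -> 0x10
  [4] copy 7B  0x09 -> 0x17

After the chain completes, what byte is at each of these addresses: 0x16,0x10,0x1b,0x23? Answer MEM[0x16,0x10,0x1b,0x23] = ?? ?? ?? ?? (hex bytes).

  after D0: wrote 5B at 0x08 = d5c2d02188
  after D1: wrote 8B at 0x13 = 19748e092e5dd5c2
  after D2: wrote 5B at 0x0f = 5dd5c2d021
  after D3: wrote 4B at 0x10 = c2d02188
  after D4: wrote 7B at 0x17 = c2d021888e1a5d
query mem[0x16]=0x09, mem[0x10]=0xc2, mem[0x1b]=0x8e, mem[0x23]=0x35

MEM[0x16,0x10,0x1b,0x23] = 09 c2 8e 35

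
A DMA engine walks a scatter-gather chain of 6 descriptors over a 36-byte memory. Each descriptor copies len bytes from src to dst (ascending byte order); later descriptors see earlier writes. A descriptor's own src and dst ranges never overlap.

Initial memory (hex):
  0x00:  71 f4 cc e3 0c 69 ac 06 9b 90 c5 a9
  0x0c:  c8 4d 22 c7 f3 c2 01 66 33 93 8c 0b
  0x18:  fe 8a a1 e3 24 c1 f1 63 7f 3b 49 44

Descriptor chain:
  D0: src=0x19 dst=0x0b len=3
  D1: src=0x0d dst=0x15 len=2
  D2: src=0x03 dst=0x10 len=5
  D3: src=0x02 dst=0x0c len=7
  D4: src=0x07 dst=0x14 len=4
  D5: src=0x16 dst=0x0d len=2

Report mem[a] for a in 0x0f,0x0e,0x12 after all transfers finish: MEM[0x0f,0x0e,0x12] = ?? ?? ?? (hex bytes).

MEM[0x0f,0x0e,0x12] = 69 c5 9b

D0: mem[0x0b..0x0d] <- [8a a1 e3]
D1: mem[0x15..0x16] <- [e3 22]
D2: mem[0x10..0x14] <- [e3 0c 69 ac 06]
D3: mem[0x0c..0x12] <- [cc e3 0c 69 ac 06 9b]
D4: mem[0x14..0x17] <- [06 9b 90 c5]
D5: mem[0x0d..0x0e] <- [90 c5]
query mem[0x0f]=0x69, mem[0x0e]=0xc5, mem[0x12]=0x9b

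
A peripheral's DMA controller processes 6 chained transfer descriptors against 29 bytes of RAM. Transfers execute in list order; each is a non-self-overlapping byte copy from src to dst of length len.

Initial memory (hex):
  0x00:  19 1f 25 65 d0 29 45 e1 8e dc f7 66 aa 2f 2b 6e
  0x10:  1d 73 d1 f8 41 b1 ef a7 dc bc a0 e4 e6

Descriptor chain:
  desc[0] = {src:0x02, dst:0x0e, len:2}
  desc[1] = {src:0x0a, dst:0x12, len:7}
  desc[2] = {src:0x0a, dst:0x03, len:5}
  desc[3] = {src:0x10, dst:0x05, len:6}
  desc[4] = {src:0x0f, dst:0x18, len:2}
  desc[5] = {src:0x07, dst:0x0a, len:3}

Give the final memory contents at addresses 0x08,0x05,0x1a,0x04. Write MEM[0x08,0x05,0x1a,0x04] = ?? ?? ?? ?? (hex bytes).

MEM[0x08,0x05,0x1a,0x04] = 66 1d a0 66

#0 dst[0x0e+2] := {0x25,0x65}
#1 dst[0x12+7] := {0xf7,0x66,0xaa,0x2f,0x25,0x65,0x1d}
#2 dst[0x03+5] := {0xf7,0x66,0xaa,0x2f,0x25}
#3 dst[0x05+6] := {0x1d,0x73,0xf7,0x66,0xaa,0x2f}
#4 dst[0x18+2] := {0x65,0x1d}
#5 dst[0x0a+3] := {0xf7,0x66,0xaa}
query mem[0x08]=0x66, mem[0x05]=0x1d, mem[0x1a]=0xa0, mem[0x04]=0x66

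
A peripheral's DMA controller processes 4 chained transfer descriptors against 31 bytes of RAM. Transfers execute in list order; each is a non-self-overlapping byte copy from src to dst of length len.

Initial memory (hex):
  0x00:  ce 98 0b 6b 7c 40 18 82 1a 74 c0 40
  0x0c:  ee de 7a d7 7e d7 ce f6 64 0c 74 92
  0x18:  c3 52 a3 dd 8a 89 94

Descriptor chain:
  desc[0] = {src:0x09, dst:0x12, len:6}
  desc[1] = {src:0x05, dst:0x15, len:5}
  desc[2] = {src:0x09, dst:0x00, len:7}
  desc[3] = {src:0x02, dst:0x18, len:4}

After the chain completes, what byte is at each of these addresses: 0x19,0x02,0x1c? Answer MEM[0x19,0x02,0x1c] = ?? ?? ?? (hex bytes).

MEM[0x19,0x02,0x1c] = ee 40 8a

  after D0: wrote 6B at 0x12 = 74c040eede7a
  after D1: wrote 5B at 0x15 = 4018821a74
  after D2: wrote 7B at 0x00 = 74c040eede7ad7
  after D3: wrote 4B at 0x18 = 40eede7a
query mem[0x19]=0xee, mem[0x02]=0x40, mem[0x1c]=0x8a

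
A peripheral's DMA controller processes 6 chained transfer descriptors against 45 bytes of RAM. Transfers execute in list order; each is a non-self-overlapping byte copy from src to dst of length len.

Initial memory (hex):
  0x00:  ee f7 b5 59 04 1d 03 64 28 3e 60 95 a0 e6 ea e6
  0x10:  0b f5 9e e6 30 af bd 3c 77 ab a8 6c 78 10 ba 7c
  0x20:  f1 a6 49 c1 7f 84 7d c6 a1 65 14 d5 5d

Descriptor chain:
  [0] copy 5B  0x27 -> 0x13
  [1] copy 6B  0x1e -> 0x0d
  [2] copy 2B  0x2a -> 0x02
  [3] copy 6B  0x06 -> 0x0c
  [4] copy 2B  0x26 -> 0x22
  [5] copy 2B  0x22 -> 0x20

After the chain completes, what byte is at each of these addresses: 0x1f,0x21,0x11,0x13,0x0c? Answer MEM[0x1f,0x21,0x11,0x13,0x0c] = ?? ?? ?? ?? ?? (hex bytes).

MEM[0x1f,0x21,0x11,0x13,0x0c] = 7c c6 95 c6 03

D0: mem[0x13..0x17] <- [c6 a1 65 14 d5]
D1: mem[0x0d..0x12] <- [ba 7c f1 a6 49 c1]
D2: mem[0x02..0x03] <- [14 d5]
D3: mem[0x0c..0x11] <- [03 64 28 3e 60 95]
D4: mem[0x22..0x23] <- [7d c6]
D5: mem[0x20..0x21] <- [7d c6]
query mem[0x1f]=0x7c, mem[0x21]=0xc6, mem[0x11]=0x95, mem[0x13]=0xc6, mem[0x0c]=0x03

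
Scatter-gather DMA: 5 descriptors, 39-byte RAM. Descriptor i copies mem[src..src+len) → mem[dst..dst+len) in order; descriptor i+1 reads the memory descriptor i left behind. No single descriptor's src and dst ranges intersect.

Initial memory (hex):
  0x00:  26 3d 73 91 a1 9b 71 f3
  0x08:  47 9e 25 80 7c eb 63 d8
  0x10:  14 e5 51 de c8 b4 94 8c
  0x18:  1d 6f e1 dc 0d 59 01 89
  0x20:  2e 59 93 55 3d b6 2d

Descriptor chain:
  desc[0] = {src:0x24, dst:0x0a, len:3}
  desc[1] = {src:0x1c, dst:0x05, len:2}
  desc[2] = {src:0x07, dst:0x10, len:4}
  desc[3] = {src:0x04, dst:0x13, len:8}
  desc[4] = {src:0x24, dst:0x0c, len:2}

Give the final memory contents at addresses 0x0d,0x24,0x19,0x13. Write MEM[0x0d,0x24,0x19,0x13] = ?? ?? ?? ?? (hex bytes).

MEM[0x0d,0x24,0x19,0x13] = b6 3d 3d a1

  after D0: wrote 3B at 0x0a = 3db62d
  after D1: wrote 2B at 0x05 = 0d59
  after D2: wrote 4B at 0x10 = f3479e3d
  after D3: wrote 8B at 0x13 = a10d59f3479e3db6
  after D4: wrote 2B at 0x0c = 3db6
query mem[0x0d]=0xb6, mem[0x24]=0x3d, mem[0x19]=0x3d, mem[0x13]=0xa1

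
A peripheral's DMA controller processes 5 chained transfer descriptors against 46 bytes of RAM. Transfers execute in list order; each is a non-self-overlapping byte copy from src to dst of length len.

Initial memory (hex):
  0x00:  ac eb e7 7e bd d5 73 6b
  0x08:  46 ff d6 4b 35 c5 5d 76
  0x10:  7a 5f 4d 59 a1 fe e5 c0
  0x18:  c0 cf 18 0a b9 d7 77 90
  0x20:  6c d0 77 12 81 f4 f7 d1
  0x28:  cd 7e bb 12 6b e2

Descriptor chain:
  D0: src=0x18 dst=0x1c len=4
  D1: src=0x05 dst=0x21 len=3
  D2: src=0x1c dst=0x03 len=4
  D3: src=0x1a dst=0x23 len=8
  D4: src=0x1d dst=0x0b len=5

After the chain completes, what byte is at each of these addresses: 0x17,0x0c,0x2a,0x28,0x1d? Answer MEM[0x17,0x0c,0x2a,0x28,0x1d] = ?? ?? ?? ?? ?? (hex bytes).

MEM[0x17,0x0c,0x2a,0x28,0x1d] = c0 18 d5 0a cf

  after D0: wrote 4B at 0x1c = c0cf180a
  after D1: wrote 3B at 0x21 = d5736b
  after D2: wrote 4B at 0x03 = c0cf180a
  after D3: wrote 8B at 0x23 = 180ac0cf180a6cd5
  after D4: wrote 5B at 0x0b = cf180a6cd5
query mem[0x17]=0xc0, mem[0x0c]=0x18, mem[0x2a]=0xd5, mem[0x28]=0x0a, mem[0x1d]=0xcf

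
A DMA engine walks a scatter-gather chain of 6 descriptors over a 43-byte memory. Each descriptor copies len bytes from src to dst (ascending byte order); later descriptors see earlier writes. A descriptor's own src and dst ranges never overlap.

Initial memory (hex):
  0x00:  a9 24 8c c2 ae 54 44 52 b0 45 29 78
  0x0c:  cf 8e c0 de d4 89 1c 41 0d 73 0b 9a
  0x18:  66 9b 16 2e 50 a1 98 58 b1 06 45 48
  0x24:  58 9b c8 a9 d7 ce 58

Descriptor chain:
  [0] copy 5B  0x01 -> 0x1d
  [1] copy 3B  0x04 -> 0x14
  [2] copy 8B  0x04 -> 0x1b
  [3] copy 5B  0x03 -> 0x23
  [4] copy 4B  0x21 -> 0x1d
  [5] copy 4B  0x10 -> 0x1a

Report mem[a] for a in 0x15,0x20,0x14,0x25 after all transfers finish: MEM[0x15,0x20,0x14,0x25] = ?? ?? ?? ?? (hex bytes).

  after D0: wrote 5B at 0x1d = 248cc2ae54
  after D1: wrote 3B at 0x14 = ae5444
  after D2: wrote 8B at 0x1b = ae544452b0452978
  after D3: wrote 5B at 0x23 = c2ae544452
  after D4: wrote 4B at 0x1d = 2978c2ae
  after D5: wrote 4B at 0x1a = d4891c41
query mem[0x15]=0x54, mem[0x20]=0xae, mem[0x14]=0xae, mem[0x25]=0x54

MEM[0x15,0x20,0x14,0x25] = 54 ae ae 54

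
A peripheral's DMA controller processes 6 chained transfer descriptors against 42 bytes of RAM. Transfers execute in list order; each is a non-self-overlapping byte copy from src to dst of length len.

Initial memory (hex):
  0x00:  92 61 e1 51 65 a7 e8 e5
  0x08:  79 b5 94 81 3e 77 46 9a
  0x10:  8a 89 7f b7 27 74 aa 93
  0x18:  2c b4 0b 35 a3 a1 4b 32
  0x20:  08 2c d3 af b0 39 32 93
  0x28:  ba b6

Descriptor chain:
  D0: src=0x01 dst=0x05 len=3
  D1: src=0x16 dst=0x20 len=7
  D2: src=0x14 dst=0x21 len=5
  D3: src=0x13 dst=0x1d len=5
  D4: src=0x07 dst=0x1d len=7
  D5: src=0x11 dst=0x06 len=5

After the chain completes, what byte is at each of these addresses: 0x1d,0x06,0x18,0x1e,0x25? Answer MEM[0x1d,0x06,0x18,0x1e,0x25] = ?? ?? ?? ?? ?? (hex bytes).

[0] 0x01->0x05 len=3 : 61 e1 51
[1] 0x16->0x20 len=7 : aa 93 2c b4 0b 35 a3
[2] 0x14->0x21 len=5 : 27 74 aa 93 2c
[3] 0x13->0x1d len=5 : b7 27 74 aa 93
[4] 0x07->0x1d len=7 : 51 79 b5 94 81 3e 77
[5] 0x11->0x06 len=5 : 89 7f b7 27 74
query mem[0x1d]=0x51, mem[0x06]=0x89, mem[0x18]=0x2c, mem[0x1e]=0x79, mem[0x25]=0x2c

MEM[0x1d,0x06,0x18,0x1e,0x25] = 51 89 2c 79 2c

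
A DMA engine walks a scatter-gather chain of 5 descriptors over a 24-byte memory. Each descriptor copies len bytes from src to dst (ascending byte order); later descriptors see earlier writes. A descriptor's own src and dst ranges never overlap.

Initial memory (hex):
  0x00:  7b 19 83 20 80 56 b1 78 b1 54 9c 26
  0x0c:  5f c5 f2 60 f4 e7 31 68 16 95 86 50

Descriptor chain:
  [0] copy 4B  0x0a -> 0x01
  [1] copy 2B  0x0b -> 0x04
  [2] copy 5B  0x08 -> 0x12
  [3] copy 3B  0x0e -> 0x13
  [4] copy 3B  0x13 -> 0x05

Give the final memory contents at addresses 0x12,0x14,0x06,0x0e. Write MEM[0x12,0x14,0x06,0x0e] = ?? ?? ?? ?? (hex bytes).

#0 dst[0x01+4] := {0x9c,0x26,0x5f,0xc5}
#1 dst[0x04+2] := {0x26,0x5f}
#2 dst[0x12+5] := {0xb1,0x54,0x9c,0x26,0x5f}
#3 dst[0x13+3] := {0xf2,0x60,0xf4}
#4 dst[0x05+3] := {0xf2,0x60,0xf4}
query mem[0x12]=0xb1, mem[0x14]=0x60, mem[0x06]=0x60, mem[0x0e]=0xf2

MEM[0x12,0x14,0x06,0x0e] = b1 60 60 f2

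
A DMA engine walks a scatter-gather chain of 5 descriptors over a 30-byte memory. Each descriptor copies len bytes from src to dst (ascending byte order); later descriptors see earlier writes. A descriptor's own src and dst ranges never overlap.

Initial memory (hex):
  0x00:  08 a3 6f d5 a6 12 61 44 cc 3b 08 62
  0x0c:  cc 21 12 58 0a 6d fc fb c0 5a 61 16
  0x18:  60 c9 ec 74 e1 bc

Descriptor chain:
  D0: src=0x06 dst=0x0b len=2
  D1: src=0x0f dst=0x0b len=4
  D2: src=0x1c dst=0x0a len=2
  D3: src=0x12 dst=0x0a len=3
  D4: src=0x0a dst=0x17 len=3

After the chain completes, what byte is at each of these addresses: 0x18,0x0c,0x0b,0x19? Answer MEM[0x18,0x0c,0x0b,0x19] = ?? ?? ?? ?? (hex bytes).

D0: mem[0x0b..0x0c] <- [61 44]
D1: mem[0x0b..0x0e] <- [58 0a 6d fc]
D2: mem[0x0a..0x0b] <- [e1 bc]
D3: mem[0x0a..0x0c] <- [fc fb c0]
D4: mem[0x17..0x19] <- [fc fb c0]
query mem[0x18]=0xfb, mem[0x0c]=0xc0, mem[0x0b]=0xfb, mem[0x19]=0xc0

MEM[0x18,0x0c,0x0b,0x19] = fb c0 fb c0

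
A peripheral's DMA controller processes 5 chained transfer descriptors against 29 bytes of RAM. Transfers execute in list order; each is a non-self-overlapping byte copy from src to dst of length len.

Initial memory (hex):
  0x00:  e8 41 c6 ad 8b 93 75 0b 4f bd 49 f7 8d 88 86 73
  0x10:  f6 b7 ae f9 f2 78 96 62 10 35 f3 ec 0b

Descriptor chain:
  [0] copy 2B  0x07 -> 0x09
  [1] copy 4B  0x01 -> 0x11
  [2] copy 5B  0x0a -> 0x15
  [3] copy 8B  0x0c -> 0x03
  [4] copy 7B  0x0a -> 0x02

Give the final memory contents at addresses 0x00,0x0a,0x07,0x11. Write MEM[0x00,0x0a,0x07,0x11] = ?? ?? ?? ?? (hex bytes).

MEM[0x00,0x0a,0x07,0x11] = e8 ad 73 41

D0: mem[0x09..0x0a] <- [0b 4f]
D1: mem[0x11..0x14] <- [41 c6 ad 8b]
D2: mem[0x15..0x19] <- [4f f7 8d 88 86]
D3: mem[0x03..0x0a] <- [8d 88 86 73 f6 41 c6 ad]
D4: mem[0x02..0x08] <- [ad f7 8d 88 86 73 f6]
query mem[0x00]=0xe8, mem[0x0a]=0xad, mem[0x07]=0x73, mem[0x11]=0x41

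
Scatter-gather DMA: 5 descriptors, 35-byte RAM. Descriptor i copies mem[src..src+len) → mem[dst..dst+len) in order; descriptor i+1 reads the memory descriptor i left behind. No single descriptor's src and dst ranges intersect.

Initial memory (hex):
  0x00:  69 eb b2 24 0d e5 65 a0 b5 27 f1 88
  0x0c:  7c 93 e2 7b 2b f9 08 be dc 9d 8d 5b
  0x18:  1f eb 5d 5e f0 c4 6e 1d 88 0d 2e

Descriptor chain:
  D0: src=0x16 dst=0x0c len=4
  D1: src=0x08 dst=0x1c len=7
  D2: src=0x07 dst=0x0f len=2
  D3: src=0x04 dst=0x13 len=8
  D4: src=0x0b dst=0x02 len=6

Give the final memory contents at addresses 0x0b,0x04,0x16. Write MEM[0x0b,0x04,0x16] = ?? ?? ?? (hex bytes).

  after D0: wrote 4B at 0x0c = 8d5b1feb
  after D1: wrote 7B at 0x1c = b527f1888d5b1f
  after D2: wrote 2B at 0x0f = a0b5
  after D3: wrote 8B at 0x13 = 0de565a0b527f188
  after D4: wrote 6B at 0x02 = 888d5b1fa0b5
query mem[0x0b]=0x88, mem[0x04]=0x5b, mem[0x16]=0xa0

MEM[0x0b,0x04,0x16] = 88 5b a0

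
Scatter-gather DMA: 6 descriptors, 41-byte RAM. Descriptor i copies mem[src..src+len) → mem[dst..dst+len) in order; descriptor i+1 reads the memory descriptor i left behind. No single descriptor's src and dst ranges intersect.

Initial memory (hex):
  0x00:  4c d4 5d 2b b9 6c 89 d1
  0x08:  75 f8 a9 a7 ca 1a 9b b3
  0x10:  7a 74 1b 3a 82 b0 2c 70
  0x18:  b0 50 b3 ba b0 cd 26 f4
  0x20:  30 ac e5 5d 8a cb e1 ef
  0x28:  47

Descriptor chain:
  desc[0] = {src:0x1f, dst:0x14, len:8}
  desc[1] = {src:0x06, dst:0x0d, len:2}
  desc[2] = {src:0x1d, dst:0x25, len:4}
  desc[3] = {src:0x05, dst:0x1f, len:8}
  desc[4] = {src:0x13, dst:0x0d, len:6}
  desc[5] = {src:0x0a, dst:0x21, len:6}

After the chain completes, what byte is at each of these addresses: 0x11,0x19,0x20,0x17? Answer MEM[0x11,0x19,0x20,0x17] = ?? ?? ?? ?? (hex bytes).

D0: mem[0x14..0x1b] <- [f4 30 ac e5 5d 8a cb e1]
D1: mem[0x0d..0x0e] <- [89 d1]
D2: mem[0x25..0x28] <- [cd 26 f4 30]
D3: mem[0x1f..0x26] <- [6c 89 d1 75 f8 a9 a7 ca]
D4: mem[0x0d..0x12] <- [3a f4 30 ac e5 5d]
D5: mem[0x21..0x26] <- [a9 a7 ca 3a f4 30]
query mem[0x11]=0xe5, mem[0x19]=0x8a, mem[0x20]=0x89, mem[0x17]=0xe5

MEM[0x11,0x19,0x20,0x17] = e5 8a 89 e5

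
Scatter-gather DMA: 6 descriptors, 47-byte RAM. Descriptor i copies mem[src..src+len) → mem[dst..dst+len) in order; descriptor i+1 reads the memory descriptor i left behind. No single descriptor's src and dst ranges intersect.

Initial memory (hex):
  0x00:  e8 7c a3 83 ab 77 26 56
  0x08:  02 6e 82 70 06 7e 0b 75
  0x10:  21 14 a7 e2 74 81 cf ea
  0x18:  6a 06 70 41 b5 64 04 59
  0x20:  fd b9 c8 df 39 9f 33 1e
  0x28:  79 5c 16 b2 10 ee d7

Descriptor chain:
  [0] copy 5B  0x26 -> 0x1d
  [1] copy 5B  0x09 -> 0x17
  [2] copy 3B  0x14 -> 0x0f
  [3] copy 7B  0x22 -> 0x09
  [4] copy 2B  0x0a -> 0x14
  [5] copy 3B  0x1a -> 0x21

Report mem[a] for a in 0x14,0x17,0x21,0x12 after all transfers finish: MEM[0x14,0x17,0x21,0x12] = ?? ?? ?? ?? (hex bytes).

#0 dst[0x1d+5] := {0x33,0x1e,0x79,0x5c,0x16}
#1 dst[0x17+5] := {0x6e,0x82,0x70,0x06,0x7e}
#2 dst[0x0f+3] := {0x74,0x81,0xcf}
#3 dst[0x09+7] := {0xc8,0xdf,0x39,0x9f,0x33,0x1e,0x79}
#4 dst[0x14+2] := {0xdf,0x39}
#5 dst[0x21+3] := {0x06,0x7e,0xb5}
query mem[0x14]=0xdf, mem[0x17]=0x6e, mem[0x21]=0x06, mem[0x12]=0xa7

MEM[0x14,0x17,0x21,0x12] = df 6e 06 a7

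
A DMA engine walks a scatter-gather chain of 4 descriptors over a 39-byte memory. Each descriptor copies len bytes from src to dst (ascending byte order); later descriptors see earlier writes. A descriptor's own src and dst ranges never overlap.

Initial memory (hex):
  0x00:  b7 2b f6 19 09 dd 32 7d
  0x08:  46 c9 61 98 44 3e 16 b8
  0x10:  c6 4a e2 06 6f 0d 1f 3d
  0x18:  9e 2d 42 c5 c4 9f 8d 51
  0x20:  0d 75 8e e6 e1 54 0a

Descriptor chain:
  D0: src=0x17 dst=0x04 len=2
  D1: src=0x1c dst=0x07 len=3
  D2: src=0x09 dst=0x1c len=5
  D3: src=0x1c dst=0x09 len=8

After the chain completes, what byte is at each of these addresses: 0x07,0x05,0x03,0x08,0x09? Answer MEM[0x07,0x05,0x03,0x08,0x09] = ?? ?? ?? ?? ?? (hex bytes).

D0: mem[0x04..0x05] <- [3d 9e]
D1: mem[0x07..0x09] <- [c4 9f 8d]
D2: mem[0x1c..0x20] <- [8d 61 98 44 3e]
D3: mem[0x09..0x10] <- [8d 61 98 44 3e 75 8e e6]
query mem[0x07]=0xc4, mem[0x05]=0x9e, mem[0x03]=0x19, mem[0x08]=0x9f, mem[0x09]=0x8d

MEM[0x07,0x05,0x03,0x08,0x09] = c4 9e 19 9f 8d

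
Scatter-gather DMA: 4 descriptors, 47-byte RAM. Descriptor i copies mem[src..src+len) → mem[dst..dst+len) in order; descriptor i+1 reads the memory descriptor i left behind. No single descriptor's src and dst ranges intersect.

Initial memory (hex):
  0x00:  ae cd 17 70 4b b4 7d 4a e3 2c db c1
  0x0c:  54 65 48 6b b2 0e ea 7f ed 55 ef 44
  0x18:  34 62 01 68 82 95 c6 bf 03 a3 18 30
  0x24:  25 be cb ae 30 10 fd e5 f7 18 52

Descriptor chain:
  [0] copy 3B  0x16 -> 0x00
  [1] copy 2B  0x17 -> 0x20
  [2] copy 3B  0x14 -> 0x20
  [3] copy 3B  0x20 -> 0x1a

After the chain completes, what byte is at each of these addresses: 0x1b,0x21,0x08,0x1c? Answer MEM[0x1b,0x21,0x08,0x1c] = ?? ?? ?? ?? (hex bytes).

MEM[0x1b,0x21,0x08,0x1c] = 55 55 e3 ef

#0 dst[0x00+3] := {0xef,0x44,0x34}
#1 dst[0x20+2] := {0x44,0x34}
#2 dst[0x20+3] := {0xed,0x55,0xef}
#3 dst[0x1a+3] := {0xed,0x55,0xef}
query mem[0x1b]=0x55, mem[0x21]=0x55, mem[0x08]=0xe3, mem[0x1c]=0xef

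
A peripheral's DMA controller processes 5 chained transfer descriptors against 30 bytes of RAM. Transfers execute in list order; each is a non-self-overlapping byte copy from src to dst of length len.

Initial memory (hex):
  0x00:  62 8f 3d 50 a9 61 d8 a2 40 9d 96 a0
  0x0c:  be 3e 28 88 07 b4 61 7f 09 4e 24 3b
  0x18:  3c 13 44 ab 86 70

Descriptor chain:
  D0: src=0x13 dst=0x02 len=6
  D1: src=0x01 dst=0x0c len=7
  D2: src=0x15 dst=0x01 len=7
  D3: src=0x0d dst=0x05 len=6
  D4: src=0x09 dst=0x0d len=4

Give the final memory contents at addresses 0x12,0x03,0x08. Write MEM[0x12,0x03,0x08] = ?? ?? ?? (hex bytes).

MEM[0x12,0x03,0x08] = 3c 3b 24

[0] 0x13->0x02 len=6 : 7f 09 4e 24 3b 3c
[1] 0x01->0x0c len=7 : 8f 7f 09 4e 24 3b 3c
[2] 0x15->0x01 len=7 : 4e 24 3b 3c 13 44 ab
[3] 0x0d->0x05 len=6 : 7f 09 4e 24 3b 3c
[4] 0x09->0x0d len=4 : 3b 3c a0 8f
query mem[0x12]=0x3c, mem[0x03]=0x3b, mem[0x08]=0x24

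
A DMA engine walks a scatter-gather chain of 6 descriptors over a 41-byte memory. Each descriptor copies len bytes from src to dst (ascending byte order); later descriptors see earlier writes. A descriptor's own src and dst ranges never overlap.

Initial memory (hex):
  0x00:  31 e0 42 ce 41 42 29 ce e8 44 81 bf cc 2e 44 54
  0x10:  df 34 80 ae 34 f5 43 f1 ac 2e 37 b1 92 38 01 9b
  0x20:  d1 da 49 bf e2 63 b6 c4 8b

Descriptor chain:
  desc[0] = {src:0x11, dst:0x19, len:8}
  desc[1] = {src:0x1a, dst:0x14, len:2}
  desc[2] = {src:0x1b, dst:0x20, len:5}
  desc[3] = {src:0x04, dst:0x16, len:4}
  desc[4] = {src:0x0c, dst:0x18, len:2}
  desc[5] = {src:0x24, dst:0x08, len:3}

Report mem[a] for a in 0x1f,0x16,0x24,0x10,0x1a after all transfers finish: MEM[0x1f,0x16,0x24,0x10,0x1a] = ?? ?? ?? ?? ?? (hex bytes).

D0: mem[0x19..0x20] <- [34 80 ae 34 f5 43 f1 ac]
D1: mem[0x14..0x15] <- [80 ae]
D2: mem[0x20..0x24] <- [ae 34 f5 43 f1]
D3: mem[0x16..0x19] <- [41 42 29 ce]
D4: mem[0x18..0x19] <- [cc 2e]
D5: mem[0x08..0x0a] <- [f1 63 b6]
query mem[0x1f]=0xf1, mem[0x16]=0x41, mem[0x24]=0xf1, mem[0x10]=0xdf, mem[0x1a]=0x80

MEM[0x1f,0x16,0x24,0x10,0x1a] = f1 41 f1 df 80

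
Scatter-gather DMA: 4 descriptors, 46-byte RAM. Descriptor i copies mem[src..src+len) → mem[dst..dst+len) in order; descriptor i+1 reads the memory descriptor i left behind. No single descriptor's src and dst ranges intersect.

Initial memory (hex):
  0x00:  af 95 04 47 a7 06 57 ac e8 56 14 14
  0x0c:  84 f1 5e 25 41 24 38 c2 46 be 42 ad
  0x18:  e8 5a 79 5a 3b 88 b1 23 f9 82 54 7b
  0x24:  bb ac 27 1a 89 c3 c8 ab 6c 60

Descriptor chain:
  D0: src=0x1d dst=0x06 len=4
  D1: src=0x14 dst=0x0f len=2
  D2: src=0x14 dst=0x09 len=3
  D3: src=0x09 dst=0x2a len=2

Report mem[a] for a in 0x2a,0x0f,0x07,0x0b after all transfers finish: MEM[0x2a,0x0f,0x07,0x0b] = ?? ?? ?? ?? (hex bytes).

  after D0: wrote 4B at 0x06 = 88b123f9
  after D1: wrote 2B at 0x0f = 46be
  after D2: wrote 3B at 0x09 = 46be42
  after D3: wrote 2B at 0x2a = 46be
query mem[0x2a]=0x46, mem[0x0f]=0x46, mem[0x07]=0xb1, mem[0x0b]=0x42

MEM[0x2a,0x0f,0x07,0x0b] = 46 46 b1 42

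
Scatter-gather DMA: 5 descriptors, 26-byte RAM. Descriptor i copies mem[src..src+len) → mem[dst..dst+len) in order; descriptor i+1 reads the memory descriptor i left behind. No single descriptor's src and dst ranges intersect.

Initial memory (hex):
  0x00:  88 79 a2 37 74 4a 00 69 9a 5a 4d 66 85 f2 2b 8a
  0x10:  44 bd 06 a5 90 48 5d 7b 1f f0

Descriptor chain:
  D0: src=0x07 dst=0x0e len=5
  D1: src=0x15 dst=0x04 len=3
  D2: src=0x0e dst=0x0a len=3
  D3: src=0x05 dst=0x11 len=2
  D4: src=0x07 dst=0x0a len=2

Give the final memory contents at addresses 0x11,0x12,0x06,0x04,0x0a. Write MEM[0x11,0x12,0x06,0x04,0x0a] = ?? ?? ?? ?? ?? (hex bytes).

MEM[0x11,0x12,0x06,0x04,0x0a] = 5d 7b 7b 48 69

[0] 0x07->0x0e len=5 : 69 9a 5a 4d 66
[1] 0x15->0x04 len=3 : 48 5d 7b
[2] 0x0e->0x0a len=3 : 69 9a 5a
[3] 0x05->0x11 len=2 : 5d 7b
[4] 0x07->0x0a len=2 : 69 9a
query mem[0x11]=0x5d, mem[0x12]=0x7b, mem[0x06]=0x7b, mem[0x04]=0x48, mem[0x0a]=0x69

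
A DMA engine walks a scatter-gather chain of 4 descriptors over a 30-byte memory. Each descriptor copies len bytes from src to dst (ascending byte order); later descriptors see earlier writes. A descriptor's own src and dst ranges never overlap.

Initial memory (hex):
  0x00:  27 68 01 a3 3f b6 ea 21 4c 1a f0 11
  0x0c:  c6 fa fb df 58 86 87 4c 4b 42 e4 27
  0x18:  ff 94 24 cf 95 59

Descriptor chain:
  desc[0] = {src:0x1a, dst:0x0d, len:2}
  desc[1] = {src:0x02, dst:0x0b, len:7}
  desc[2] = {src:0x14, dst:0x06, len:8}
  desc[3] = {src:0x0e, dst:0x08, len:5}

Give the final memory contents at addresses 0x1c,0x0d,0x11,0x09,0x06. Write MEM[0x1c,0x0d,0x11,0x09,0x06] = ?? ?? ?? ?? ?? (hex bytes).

MEM[0x1c,0x0d,0x11,0x09,0x06] = 95 cf 4c ea 4b

D0: mem[0x0d..0x0e] <- [24 cf]
D1: mem[0x0b..0x11] <- [01 a3 3f b6 ea 21 4c]
D2: mem[0x06..0x0d] <- [4b 42 e4 27 ff 94 24 cf]
D3: mem[0x08..0x0c] <- [b6 ea 21 4c 87]
query mem[0x1c]=0x95, mem[0x0d]=0xcf, mem[0x11]=0x4c, mem[0x09]=0xea, mem[0x06]=0x4b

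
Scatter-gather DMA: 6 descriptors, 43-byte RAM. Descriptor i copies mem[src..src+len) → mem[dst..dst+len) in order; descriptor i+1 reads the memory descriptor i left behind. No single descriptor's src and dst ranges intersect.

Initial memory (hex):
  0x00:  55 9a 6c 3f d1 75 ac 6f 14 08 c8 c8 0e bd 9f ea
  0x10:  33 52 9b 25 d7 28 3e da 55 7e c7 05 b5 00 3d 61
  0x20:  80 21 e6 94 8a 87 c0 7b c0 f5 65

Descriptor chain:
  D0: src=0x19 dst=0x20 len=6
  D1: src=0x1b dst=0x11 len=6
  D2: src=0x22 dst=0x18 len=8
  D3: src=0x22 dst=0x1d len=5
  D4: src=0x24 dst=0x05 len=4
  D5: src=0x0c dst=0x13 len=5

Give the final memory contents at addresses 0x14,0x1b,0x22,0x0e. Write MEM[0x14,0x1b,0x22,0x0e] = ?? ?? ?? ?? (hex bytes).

D0: mem[0x20..0x25] <- [7e c7 05 b5 00 3d]
D1: mem[0x11..0x16] <- [05 b5 00 3d 61 7e]
D2: mem[0x18..0x1f] <- [05 b5 00 3d c0 7b c0 f5]
D3: mem[0x1d..0x21] <- [05 b5 00 3d c0]
D4: mem[0x05..0x08] <- [00 3d c0 7b]
D5: mem[0x13..0x17] <- [0e bd 9f ea 33]
query mem[0x14]=0xbd, mem[0x1b]=0x3d, mem[0x22]=0x05, mem[0x0e]=0x9f

MEM[0x14,0x1b,0x22,0x0e] = bd 3d 05 9f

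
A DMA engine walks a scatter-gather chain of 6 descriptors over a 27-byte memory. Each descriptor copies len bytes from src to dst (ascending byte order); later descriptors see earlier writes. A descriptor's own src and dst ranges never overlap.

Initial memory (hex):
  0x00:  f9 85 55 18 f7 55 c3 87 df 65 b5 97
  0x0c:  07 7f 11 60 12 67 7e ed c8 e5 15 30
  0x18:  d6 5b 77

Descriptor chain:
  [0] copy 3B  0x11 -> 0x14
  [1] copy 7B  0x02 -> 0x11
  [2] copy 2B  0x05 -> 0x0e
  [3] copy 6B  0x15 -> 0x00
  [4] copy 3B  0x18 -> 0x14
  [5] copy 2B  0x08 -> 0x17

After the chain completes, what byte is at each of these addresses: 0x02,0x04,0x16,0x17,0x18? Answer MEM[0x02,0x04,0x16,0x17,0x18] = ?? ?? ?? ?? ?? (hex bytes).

MEM[0x02,0x04,0x16,0x17,0x18] = df 5b 77 df 65

  after D0: wrote 3B at 0x14 = 677eed
  after D1: wrote 7B at 0x11 = 5518f755c387df
  after D2: wrote 2B at 0x0e = 55c3
  after D3: wrote 6B at 0x00 = c387dfd65b77
  after D4: wrote 3B at 0x14 = d65b77
  after D5: wrote 2B at 0x17 = df65
query mem[0x02]=0xdf, mem[0x04]=0x5b, mem[0x16]=0x77, mem[0x17]=0xdf, mem[0x18]=0x65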